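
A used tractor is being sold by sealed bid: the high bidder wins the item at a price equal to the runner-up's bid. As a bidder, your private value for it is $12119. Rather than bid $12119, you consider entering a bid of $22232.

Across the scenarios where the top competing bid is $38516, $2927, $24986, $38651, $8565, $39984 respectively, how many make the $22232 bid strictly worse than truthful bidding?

The deviation hurts exactly when the highest competing bid lies strictly between $12119 and $22232 — overbidding then wins at a price above your value.
$38516: above both → same outcome either way.
$2927: below both → same outcome either way.
$24986: above both → same outcome either way.
$38651: above both → same outcome either way.
$8565: below both → same outcome either way.
$39984: above both → same outcome either way.
Count: 0.

0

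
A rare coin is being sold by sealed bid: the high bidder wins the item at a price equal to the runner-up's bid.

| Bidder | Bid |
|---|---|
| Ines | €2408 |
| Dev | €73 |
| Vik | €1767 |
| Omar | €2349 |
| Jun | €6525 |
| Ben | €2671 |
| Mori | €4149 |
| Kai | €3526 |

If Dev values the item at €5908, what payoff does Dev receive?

Highest bid: Jun at €6525, so Jun wins.
Second-highest bid: Mori at €4149 — that is the price the winner pays.
Dev did not win, so Dev pays nothing and receives nothing: payoff €0.

€0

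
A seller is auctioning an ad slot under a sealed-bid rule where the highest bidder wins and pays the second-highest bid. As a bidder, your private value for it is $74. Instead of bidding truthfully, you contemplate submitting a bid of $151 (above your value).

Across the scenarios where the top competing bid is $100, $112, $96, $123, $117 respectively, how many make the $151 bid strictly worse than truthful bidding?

5

The deviation hurts exactly when the highest competing bid lies strictly between $74 and $151 — overbidding then wins at a price above your value.
$100: inside the interval → strictly worse (loss $26).
$112: inside the interval → strictly worse (loss $38).
$96: inside the interval → strictly worse (loss $22).
$123: inside the interval → strictly worse (loss $49).
$117: inside the interval → strictly worse (loss $43).
Count: 5.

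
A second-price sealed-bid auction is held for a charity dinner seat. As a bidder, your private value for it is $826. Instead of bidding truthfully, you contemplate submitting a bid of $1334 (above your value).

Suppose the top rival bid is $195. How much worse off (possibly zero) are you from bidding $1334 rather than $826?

$0

Bidding your value $826: you win (since $826 > $195) and pay $195. Payoff $631.
Bidding $1334: you win and pay $195. Payoff $826 − $195 = $631.
Difference = $631 − $631 = $0; both bids lead to the same outcome because the competing bid is below both your value and your alternative bid.
Truthful bidding weakly dominates here: raising your bid can only win items priced above your value, and lowering it can only forfeit items priced below.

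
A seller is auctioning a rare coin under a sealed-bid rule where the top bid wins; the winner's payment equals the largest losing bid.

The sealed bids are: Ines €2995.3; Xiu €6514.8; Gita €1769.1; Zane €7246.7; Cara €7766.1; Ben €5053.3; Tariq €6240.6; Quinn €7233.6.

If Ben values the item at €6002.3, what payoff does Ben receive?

Highest bid: Cara at €7766.1, so Cara wins.
Second-highest bid: Zane at €7246.7 — that is the price the winner pays.
Ben did not win, so Ben pays nothing and receives nothing: payoff €0.

€0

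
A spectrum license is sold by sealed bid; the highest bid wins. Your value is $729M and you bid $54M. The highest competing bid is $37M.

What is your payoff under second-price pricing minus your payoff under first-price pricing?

$17M

You have the highest bid, so you win under either rule.
Second-price: pay $37M → payoff $692M.
First-price: pay your own bid $54M → payoff $675M.
Difference = $692M − ($675M) = $17M.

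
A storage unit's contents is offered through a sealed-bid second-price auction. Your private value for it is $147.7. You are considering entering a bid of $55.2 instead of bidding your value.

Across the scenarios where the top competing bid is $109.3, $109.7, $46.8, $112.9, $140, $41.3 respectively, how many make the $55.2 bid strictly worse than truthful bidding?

4

The deviation hurts exactly when the highest competing bid lies strictly between $55.2 and $147.7 — underbidding then forfeits a profitable win.
$109.3: inside the interval → strictly worse (loss $38.4).
$109.7: inside the interval → strictly worse (loss $38).
$46.8: below both → same outcome either way.
$112.9: inside the interval → strictly worse (loss $34.8).
$140: inside the interval → strictly worse (loss $7.7).
$41.3: below both → same outcome either way.
Count: 4.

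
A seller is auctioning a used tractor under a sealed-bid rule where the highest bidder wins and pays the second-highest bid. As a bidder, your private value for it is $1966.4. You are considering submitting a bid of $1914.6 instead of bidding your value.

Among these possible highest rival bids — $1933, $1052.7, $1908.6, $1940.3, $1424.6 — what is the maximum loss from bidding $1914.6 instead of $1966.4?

$33.4

$1933: truthful gives $33.4, deviation gives $0 → loss $33.4.
$1052.7: same outcome either way → loss $0.
$1908.6: same outcome either way → loss $0.
$1940.3: truthful gives $26.1, deviation gives $0 → loss $26.1.
$1424.6: same outcome either way → loss $0.
Maximum loss: $33.4.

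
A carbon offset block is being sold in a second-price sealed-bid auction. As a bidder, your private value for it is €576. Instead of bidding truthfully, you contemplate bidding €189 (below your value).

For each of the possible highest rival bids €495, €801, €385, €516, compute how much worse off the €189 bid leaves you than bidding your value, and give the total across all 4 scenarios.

The deviation costs you only when the competing bid falls strictly between €189 and €576; elsewhere both bids give the same outcome.
€495: truthful payoff €81, deviation payoff €0 → loss €81.
€801: outcomes coincide → loss €0.
€385: truthful payoff €191, deviation payoff €0 → loss €191.
€516: truthful payoff €60, deviation payoff €0 → loss €60.
Total loss = €81 + €191 + €60 = €332.

€332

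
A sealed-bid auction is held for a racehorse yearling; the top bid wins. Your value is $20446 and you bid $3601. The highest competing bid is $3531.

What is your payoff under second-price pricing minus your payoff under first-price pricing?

You have the highest bid, so you win under either rule.
Second-price: pay $3531 → payoff $16915.
First-price: pay your own bid $3601 → payoff $16845.
Difference = $16915 − ($16845) = $70.

$70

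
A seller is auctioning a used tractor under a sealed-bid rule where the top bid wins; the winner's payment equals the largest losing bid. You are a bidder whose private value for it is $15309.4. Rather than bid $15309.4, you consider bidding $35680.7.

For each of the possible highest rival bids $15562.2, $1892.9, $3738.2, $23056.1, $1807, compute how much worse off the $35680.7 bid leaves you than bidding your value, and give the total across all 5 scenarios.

$7999.5

The deviation costs you only when the competing bid falls strictly between $15309.4 and $35680.7; elsewhere both bids give the same outcome.
$15562.2: truthful payoff $0, deviation payoff −$252.8 → loss $252.8.
$1892.9: outcomes coincide → loss $0.
$3738.2: outcomes coincide → loss $0.
$23056.1: truthful payoff $0, deviation payoff −$7746.7 → loss $7746.7.
$1807: outcomes coincide → loss $0.
Total loss = $252.8 + $7746.7 = $7999.5.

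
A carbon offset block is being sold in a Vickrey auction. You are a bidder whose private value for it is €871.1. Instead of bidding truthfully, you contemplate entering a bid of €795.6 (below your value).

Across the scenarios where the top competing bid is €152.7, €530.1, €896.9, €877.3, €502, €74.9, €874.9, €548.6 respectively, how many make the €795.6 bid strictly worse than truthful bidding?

0

The deviation hurts exactly when the highest competing bid lies strictly between €795.6 and €871.1 — underbidding then forfeits a profitable win.
€152.7: below both → same outcome either way.
€530.1: below both → same outcome either way.
€896.9: above both → same outcome either way.
€877.3: above both → same outcome either way.
€502: below both → same outcome either way.
€74.9: below both → same outcome either way.
€874.9: above both → same outcome either way.
€548.6: below both → same outcome either way.
Count: 0.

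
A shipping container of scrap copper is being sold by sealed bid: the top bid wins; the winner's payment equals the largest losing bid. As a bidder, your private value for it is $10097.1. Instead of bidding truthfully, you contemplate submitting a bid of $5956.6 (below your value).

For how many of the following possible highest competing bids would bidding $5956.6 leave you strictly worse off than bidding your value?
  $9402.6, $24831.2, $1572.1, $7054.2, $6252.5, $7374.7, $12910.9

The deviation hurts exactly when the highest competing bid lies strictly between $5956.6 and $10097.1 — underbidding then forfeits a profitable win.
$9402.6: inside the interval → strictly worse (loss $694.5).
$24831.2: above both → same outcome either way.
$1572.1: below both → same outcome either way.
$7054.2: inside the interval → strictly worse (loss $3042.9).
$6252.5: inside the interval → strictly worse (loss $3844.6).
$7374.7: inside the interval → strictly worse (loss $2722.4).
$12910.9: above both → same outcome either way.
Count: 4.

4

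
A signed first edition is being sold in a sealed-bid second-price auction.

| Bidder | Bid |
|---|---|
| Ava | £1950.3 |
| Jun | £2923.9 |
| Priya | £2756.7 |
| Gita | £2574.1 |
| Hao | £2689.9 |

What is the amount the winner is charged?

Highest bid: Jun at £2923.9, so Jun wins.
Second-highest bid: Priya at £2756.7 — that is the price the winner pays.

£2756.7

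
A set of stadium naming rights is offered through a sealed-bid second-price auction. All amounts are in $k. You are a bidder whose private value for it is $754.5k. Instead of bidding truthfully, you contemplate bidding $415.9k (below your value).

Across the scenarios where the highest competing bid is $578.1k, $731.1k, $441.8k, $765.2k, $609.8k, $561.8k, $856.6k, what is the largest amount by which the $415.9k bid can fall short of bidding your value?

$312.7k

$578.1k: truthful gives $176.4k, deviation gives $0k → loss $176.4k.
$731.1k: truthful gives $23.4k, deviation gives $0k → loss $23.4k.
$441.8k: truthful gives $312.7k, deviation gives $0k → loss $312.7k.
$765.2k: same outcome either way → loss $0k.
$609.8k: truthful gives $144.7k, deviation gives $0k → loss $144.7k.
$561.8k: truthful gives $192.7k, deviation gives $0k → loss $192.7k.
$856.6k: same outcome either way → loss $0k.
Maximum loss: $312.7k.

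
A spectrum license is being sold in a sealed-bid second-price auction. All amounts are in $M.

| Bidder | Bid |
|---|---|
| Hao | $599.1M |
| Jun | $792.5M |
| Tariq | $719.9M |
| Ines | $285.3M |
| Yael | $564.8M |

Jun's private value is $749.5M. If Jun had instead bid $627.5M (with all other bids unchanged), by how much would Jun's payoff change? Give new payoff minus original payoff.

−$29.6M

The highest bid among the other bidders is $719.9M; Jun's bid doesn't change that.
Original bid $792.5M: Jun is highest, pays the top rival bid $719.9M; payoff $749.5M − $719.9M = $29.6M.
Alternative bid $627.5M: Jun is not highest (top rival bid is $719.9M); payoff $0M.
Change in payoff = $0M − ($29.6M) = −$29.6M.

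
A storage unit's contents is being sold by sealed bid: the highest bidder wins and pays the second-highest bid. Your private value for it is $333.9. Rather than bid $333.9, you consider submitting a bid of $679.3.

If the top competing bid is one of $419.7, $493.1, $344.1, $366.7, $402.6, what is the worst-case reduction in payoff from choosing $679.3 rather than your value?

$159.2

$419.7: truthful gives $0, deviation gives −$85.8 → loss $85.8.
$493.1: truthful gives $0, deviation gives −$159.2 → loss $159.2.
$344.1: truthful gives $0, deviation gives −$10.2 → loss $10.2.
$366.7: truthful gives $0, deviation gives −$32.8 → loss $32.8.
$402.6: truthful gives $0, deviation gives −$68.7 → loss $68.7.
Maximum loss: $159.2.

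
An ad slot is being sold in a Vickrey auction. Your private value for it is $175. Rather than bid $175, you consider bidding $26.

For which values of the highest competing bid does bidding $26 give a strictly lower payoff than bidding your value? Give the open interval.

If the competing bid is below $26, both bids win at the same price — no difference.
If it is above $175, both bids lose — no difference.
If it lies strictly between $26 and $175, bidding your value wins at a price below your value (positive payoff) while bidding $26 loses (payoff 0).
So the deviation strictly hurts on the open interval ($26, $175).
In a second-price auction your bid sets only whether you win, not what you pay, so bidding your true value is weakly dominant.

($26, $175)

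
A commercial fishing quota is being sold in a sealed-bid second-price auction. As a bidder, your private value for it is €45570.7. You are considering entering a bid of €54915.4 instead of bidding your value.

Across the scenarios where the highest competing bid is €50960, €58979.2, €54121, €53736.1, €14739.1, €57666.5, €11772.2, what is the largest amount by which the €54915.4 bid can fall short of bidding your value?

€50960: truthful gives €0, deviation gives −€5389.3 → loss €5389.3.
€58979.2: same outcome either way → loss €0.
€54121: truthful gives €0, deviation gives −€8550.3 → loss €8550.3.
€53736.1: truthful gives €0, deviation gives −€8165.4 → loss €8165.4.
€14739.1: same outcome either way → loss €0.
€57666.5: same outcome either way → loss €0.
€11772.2: same outcome either way → loss €0.
Maximum loss: €8550.3.

€8550.3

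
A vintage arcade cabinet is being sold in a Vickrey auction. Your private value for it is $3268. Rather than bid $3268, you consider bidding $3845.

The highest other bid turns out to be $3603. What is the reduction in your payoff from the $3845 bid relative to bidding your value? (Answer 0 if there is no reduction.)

$335

Bidding your value $3268: you lose (since $3268 < $3603). Payoff $0.
Bidding $3845: you win and pay $3603. Payoff $3268 − $3603 = −$335.
The competing bid $3603 lies between your value and your inflated bid, so overbidding wins an item priced above your value.
Loss from deviating = $0 − (−$335) = $335.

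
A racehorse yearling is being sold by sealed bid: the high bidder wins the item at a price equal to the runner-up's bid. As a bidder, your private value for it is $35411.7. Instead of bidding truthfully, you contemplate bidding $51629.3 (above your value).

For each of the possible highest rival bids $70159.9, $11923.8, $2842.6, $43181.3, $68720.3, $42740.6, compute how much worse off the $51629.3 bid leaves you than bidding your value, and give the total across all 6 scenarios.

$15098.5

The deviation costs you only when the competing bid falls strictly between $35411.7 and $51629.3; elsewhere both bids give the same outcome.
$70159.9: outcomes coincide → loss $0.
$11923.8: outcomes coincide → loss $0.
$2842.6: outcomes coincide → loss $0.
$43181.3: truthful payoff $0, deviation payoff −$7769.6 → loss $7769.6.
$68720.3: outcomes coincide → loss $0.
$42740.6: truthful payoff $0, deviation payoff −$7328.9 → loss $7328.9.
Total loss = $7769.6 + $7328.9 = $15098.5.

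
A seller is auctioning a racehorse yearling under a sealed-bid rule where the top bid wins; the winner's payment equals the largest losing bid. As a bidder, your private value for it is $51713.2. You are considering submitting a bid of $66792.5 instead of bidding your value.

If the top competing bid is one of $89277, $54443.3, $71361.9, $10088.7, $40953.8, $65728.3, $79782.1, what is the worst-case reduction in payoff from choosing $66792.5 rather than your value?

$89277: same outcome either way → loss $0.
$54443.3: truthful gives $0, deviation gives −$2730.1 → loss $2730.1.
$71361.9: same outcome either way → loss $0.
$10088.7: same outcome either way → loss $0.
$40953.8: same outcome either way → loss $0.
$65728.3: truthful gives $0, deviation gives −$14015.1 → loss $14015.1.
$79782.1: same outcome either way → loss $0.
Maximum loss: $14015.1.

$14015.1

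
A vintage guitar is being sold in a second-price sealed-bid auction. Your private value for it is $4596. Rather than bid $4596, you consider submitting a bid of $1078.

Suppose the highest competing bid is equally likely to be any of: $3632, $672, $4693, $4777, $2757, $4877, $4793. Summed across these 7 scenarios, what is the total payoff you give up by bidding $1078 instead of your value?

The deviation costs you only when the competing bid falls strictly between $1078 and $4596; elsewhere both bids give the same outcome.
$3632: truthful payoff $964, deviation payoff $0 → loss $964.
$672: outcomes coincide → loss $0.
$4693: outcomes coincide → loss $0.
$4777: outcomes coincide → loss $0.
$2757: truthful payoff $1839, deviation payoff $0 → loss $1839.
$4877: outcomes coincide → loss $0.
$4793: outcomes coincide → loss $0.
Total loss = $964 + $1839 = $2803.

$2803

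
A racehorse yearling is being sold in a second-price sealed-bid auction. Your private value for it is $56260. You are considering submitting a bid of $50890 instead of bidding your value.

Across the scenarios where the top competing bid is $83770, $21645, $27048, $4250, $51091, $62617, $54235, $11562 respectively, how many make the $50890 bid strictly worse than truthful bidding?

The deviation hurts exactly when the highest competing bid lies strictly between $50890 and $56260 — underbidding then forfeits a profitable win.
$83770: above both → same outcome either way.
$21645: below both → same outcome either way.
$27048: below both → same outcome either way.
$4250: below both → same outcome either way.
$51091: inside the interval → strictly worse (loss $5169).
$62617: above both → same outcome either way.
$54235: inside the interval → strictly worse (loss $2025).
$11562: below both → same outcome either way.
Count: 2.

2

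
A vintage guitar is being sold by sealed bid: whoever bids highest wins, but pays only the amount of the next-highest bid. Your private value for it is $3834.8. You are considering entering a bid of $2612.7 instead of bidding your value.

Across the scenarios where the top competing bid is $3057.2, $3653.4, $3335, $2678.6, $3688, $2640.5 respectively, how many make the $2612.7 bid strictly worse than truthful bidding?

6

The deviation hurts exactly when the highest competing bid lies strictly between $2612.7 and $3834.8 — underbidding then forfeits a profitable win.
$3057.2: inside the interval → strictly worse (loss $777.6).
$3653.4: inside the interval → strictly worse (loss $181.4).
$3335: inside the interval → strictly worse (loss $499.8).
$2678.6: inside the interval → strictly worse (loss $1156.2).
$3688: inside the interval → strictly worse (loss $146.8).
$2640.5: inside the interval → strictly worse (loss $1194.3).
Count: 6.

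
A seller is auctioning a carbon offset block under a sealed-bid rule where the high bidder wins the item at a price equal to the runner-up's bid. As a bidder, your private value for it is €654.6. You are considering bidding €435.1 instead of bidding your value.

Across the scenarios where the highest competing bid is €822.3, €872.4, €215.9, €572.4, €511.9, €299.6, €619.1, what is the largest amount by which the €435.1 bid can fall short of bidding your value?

€142.7

€822.3: same outcome either way → loss €0.
€872.4: same outcome either way → loss €0.
€215.9: same outcome either way → loss €0.
€572.4: truthful gives €82.2, deviation gives €0 → loss €82.2.
€511.9: truthful gives €142.7, deviation gives €0 → loss €142.7.
€299.6: same outcome either way → loss €0.
€619.1: truthful gives €35.5, deviation gives €0 → loss €35.5.
Maximum loss: €142.7.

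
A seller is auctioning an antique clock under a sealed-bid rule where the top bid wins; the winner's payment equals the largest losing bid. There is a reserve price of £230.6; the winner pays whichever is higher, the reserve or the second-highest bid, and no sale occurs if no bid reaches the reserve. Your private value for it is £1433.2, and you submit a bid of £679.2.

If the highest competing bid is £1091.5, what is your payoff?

£0

Your bid £679.2 is below the highest competing bid £1091.5, so you lose. Payoff £0.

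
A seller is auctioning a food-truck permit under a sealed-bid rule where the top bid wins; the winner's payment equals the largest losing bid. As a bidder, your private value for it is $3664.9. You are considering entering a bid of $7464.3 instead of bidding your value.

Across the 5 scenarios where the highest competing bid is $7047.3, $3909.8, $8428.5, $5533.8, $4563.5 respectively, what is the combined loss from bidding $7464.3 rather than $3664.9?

$6394.8

The deviation costs you only when the competing bid falls strictly between $3664.9 and $7464.3; elsewhere both bids give the same outcome.
$7047.3: truthful payoff $0, deviation payoff −$3382.4 → loss $3382.4.
$3909.8: truthful payoff $0, deviation payoff −$244.9 → loss $244.9.
$8428.5: outcomes coincide → loss $0.
$5533.8: truthful payoff $0, deviation payoff −$1868.9 → loss $1868.9.
$4563.5: truthful payoff $0, deviation payoff −$898.6 → loss $898.6.
Total loss = $3382.4 + $244.9 + $1868.9 + $898.6 = $6394.8.
Because the price is fixed by the runner-up's bid, deviating from your value can only change a good outcome into a bad one — never the reverse.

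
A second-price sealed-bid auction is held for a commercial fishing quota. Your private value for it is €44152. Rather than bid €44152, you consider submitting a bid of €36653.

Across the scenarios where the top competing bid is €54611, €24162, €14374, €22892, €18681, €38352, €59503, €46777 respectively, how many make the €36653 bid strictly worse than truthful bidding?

The deviation hurts exactly when the highest competing bid lies strictly between €36653 and €44152 — underbidding then forfeits a profitable win.
€54611: above both → same outcome either way.
€24162: below both → same outcome either way.
€14374: below both → same outcome either way.
€22892: below both → same outcome either way.
€18681: below both → same outcome either way.
€38352: inside the interval → strictly worse (loss €5800).
€59503: above both → same outcome either way.
€46777: above both → same outcome either way.
Count: 1.

1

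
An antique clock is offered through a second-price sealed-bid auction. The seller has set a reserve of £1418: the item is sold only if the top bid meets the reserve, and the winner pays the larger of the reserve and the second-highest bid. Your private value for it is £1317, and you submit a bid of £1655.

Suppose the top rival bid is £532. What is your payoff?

Your bid £1655 is the highest and exceeds the reserve.
Price = max(second-highest bid, reserve) = max(£532, £1418) = £1418.
Payoff = £1317 − £1418 = −£101.

−£101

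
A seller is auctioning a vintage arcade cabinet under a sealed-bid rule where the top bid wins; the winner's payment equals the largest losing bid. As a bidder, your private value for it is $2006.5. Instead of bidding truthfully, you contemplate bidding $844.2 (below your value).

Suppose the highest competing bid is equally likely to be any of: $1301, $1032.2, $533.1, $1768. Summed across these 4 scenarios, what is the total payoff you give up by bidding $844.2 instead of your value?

$1918.3

The deviation costs you only when the competing bid falls strictly between $844.2 and $2006.5; elsewhere both bids give the same outcome.
$1301: truthful payoff $705.5, deviation payoff $0 → loss $705.5.
$1032.2: truthful payoff $974.3, deviation payoff $0 → loss $974.3.
$533.1: outcomes coincide → loss $0.
$1768: truthful payoff $238.5, deviation payoff $0 → loss $238.5.
Total loss = $705.5 + $974.3 + $238.5 = $1918.3.
Because the price is fixed by the runner-up's bid, deviating from your value can only change a good outcome into a bad one — never the reverse.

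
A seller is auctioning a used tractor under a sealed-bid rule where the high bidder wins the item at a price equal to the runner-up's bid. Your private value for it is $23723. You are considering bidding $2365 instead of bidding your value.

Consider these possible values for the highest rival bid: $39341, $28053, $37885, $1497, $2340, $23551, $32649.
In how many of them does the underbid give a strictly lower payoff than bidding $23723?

1

The deviation hurts exactly when the highest competing bid lies strictly between $2365 and $23723 — underbidding then forfeits a profitable win.
$39341: above both → same outcome either way.
$28053: above both → same outcome either way.
$37885: above both → same outcome either way.
$1497: below both → same outcome either way.
$2340: below both → same outcome either way.
$23551: inside the interval → strictly worse (loss $172).
$32649: above both → same outcome either way.
Count: 1.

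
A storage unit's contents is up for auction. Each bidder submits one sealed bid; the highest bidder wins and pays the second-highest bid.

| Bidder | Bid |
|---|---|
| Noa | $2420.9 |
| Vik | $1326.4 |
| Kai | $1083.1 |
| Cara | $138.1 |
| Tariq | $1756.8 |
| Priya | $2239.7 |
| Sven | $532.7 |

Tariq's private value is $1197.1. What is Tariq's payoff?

Highest bid: Noa at $2420.9, so Noa wins.
Second-highest bid: Priya at $2239.7 — that is the price the winner pays.
Tariq did not win, so Tariq pays nothing and receives nothing: payoff $0.

$0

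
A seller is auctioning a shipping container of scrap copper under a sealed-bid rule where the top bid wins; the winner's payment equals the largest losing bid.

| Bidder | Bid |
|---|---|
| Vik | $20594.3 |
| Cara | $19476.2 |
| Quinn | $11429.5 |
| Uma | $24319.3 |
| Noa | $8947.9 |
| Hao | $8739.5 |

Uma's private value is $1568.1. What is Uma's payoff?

Highest bid: Uma at $24319.3, so Uma wins.
Second-highest bid: Vik at $20594.3 — that is the price the winner pays.
Uma's payoff = value − price = $1568.1 − $20594.3 = −$19026.2.

−$19026.2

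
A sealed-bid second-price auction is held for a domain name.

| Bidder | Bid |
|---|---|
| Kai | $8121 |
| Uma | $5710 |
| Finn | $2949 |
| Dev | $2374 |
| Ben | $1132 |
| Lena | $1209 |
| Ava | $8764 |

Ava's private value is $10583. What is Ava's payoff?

$2462

Highest bid: Ava at $8764, so Ava wins.
Second-highest bid: Kai at $8121 — that is the price the winner pays.
Ava's payoff = value − price = $10583 − $8121 = $2462.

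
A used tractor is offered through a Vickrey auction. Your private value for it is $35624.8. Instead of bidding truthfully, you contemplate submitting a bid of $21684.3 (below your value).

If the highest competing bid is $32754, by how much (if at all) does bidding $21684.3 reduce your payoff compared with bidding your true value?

$2870.8

Bidding your value $35624.8: you win (since $35624.8 > $32754) and pay $32754. Payoff $2870.8.
Bidding $21684.3: you lose. Payoff $0.
The competing bid $32754 lies between your shaded bid and your value, so underbidding forfeits an item you could have won at a profitable price.
Loss from deviating = $2870.8 − ($0) = $2870.8.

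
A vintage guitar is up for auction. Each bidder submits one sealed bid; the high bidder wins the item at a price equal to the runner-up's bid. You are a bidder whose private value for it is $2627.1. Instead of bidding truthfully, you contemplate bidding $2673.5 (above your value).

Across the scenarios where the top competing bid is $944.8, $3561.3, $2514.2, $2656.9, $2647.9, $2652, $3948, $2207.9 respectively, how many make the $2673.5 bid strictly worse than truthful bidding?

The deviation hurts exactly when the highest competing bid lies strictly between $2627.1 and $2673.5 — overbidding then wins at a price above your value.
$944.8: below both → same outcome either way.
$3561.3: above both → same outcome either way.
$2514.2: below both → same outcome either way.
$2656.9: inside the interval → strictly worse (loss $29.8).
$2647.9: inside the interval → strictly worse (loss $20.8).
$2652: inside the interval → strictly worse (loss $24.9).
$3948: above both → same outcome either way.
$2207.9: below both → same outcome either way.
Count: 3.

3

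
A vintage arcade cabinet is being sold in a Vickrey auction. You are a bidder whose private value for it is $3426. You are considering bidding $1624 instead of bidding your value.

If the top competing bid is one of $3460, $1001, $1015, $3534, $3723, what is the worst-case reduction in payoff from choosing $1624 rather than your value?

$3460: same outcome either way → loss $0.
$1001: same outcome either way → loss $0.
$1015: same outcome either way → loss $0.
$3534: same outcome either way → loss $0.
$3723: same outcome either way → loss $0.
Maximum loss: $0.

$0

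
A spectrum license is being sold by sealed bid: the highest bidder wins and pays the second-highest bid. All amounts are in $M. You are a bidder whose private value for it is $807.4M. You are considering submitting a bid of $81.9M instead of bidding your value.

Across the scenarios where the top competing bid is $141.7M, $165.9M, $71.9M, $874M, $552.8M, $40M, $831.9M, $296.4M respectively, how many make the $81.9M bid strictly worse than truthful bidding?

4

The deviation hurts exactly when the highest competing bid lies strictly between $81.9M and $807.4M — underbidding then forfeits a profitable win.
$141.7M: inside the interval → strictly worse (loss $665.7M).
$165.9M: inside the interval → strictly worse (loss $641.5M).
$71.9M: below both → same outcome either way.
$874M: above both → same outcome either way.
$552.8M: inside the interval → strictly worse (loss $254.6M).
$40M: below both → same outcome either way.
$831.9M: above both → same outcome either way.
$296.4M: inside the interval → strictly worse (loss $511M).
Count: 4.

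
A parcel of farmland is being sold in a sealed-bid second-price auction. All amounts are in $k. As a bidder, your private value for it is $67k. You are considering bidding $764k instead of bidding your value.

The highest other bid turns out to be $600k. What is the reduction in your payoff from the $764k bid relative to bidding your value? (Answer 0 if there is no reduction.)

$533k

Bidding your value $67k: you lose (since $67k < $600k). Payoff $0k.
Bidding $764k: you win and pay $600k. Payoff $67k − $600k = −$533k.
The competing bid $600k lies between your value and your inflated bid, so overbidding wins an item priced above your value.
Loss from deviating = $0k − (−$533k) = $533k.
In a second-price auction your bid sets only whether you win, not what you pay, so bidding your true value is weakly dominant.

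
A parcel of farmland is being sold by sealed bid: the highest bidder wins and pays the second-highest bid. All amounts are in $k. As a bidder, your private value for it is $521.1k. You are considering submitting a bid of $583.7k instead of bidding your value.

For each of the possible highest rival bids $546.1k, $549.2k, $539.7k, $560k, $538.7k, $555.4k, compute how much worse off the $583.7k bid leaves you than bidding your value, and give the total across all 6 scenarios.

$162.5k

The deviation costs you only when the competing bid falls strictly between $521.1k and $583.7k; elsewhere both bids give the same outcome.
$546.1k: truthful payoff $0k, deviation payoff −$25k → loss $25k.
$549.2k: truthful payoff $0k, deviation payoff −$28.1k → loss $28.1k.
$539.7k: truthful payoff $0k, deviation payoff −$18.6k → loss $18.6k.
$560k: truthful payoff $0k, deviation payoff −$38.9k → loss $38.9k.
$538.7k: truthful payoff $0k, deviation payoff −$17.6k → loss $17.6k.
$555.4k: truthful payoff $0k, deviation payoff −$34.3k → loss $34.3k.
Total loss = $25k + $28.1k + $18.6k + $38.9k + $17.6k + $34.3k = $162.5k.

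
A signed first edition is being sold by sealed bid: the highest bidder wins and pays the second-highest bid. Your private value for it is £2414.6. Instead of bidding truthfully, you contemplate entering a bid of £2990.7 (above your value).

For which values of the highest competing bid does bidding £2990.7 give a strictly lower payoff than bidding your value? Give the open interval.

If the competing bid is below £2414.6, both bids win at the same price — no difference.
If it is above £2990.7, both bids lose — no difference.
If it lies strictly between £2414.6 and £2990.7, bidding your value loses (payoff 0) while bidding £2990.7 wins at a price above your value (payoff negative).
So the deviation strictly hurts on the open interval (£2414.6, £2990.7).

(£2414.6, £2990.7)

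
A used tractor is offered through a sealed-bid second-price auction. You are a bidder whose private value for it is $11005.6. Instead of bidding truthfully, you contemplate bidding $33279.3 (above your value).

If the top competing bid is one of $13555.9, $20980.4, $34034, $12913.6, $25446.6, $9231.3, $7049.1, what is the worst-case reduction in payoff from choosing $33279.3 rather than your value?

$14441

$13555.9: truthful gives $0, deviation gives −$2550.3 → loss $2550.3.
$20980.4: truthful gives $0, deviation gives −$9974.8 → loss $9974.8.
$34034: same outcome either way → loss $0.
$12913.6: truthful gives $0, deviation gives −$1908 → loss $1908.
$25446.6: truthful gives $0, deviation gives −$14441 → loss $14441.
$9231.3: same outcome either way → loss $0.
$7049.1: same outcome either way → loss $0.
Maximum loss: $14441.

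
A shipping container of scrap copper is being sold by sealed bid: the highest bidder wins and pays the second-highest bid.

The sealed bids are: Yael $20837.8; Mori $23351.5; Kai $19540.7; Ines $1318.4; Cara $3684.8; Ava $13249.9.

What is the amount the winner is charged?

$20837.8

Highest bid: Mori at $23351.5, so Mori wins.
Second-highest bid: Yael at $20837.8 — that is the price the winner pays.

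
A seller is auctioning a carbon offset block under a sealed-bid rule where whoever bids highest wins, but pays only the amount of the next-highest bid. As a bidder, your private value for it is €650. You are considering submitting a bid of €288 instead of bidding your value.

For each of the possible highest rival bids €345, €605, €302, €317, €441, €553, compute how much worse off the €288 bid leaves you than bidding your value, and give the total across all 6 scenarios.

The deviation costs you only when the competing bid falls strictly between €288 and €650; elsewhere both bids give the same outcome.
€345: truthful payoff €305, deviation payoff €0 → loss €305.
€605: truthful payoff €45, deviation payoff €0 → loss €45.
€302: truthful payoff €348, deviation payoff €0 → loss €348.
€317: truthful payoff €333, deviation payoff €0 → loss €333.
€441: truthful payoff €209, deviation payoff €0 → loss €209.
€553: truthful payoff €97, deviation payoff €0 → loss €97.
Total loss = €305 + €45 + €348 + €333 + €209 + €97 = €1337.

€1337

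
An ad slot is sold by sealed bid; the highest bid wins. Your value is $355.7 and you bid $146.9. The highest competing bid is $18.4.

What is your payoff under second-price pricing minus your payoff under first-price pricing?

You have the highest bid, so you win under either rule.
Second-price: pay $18.4 → payoff $337.3.
First-price: pay your own bid $146.9 → payoff $208.8.
Difference = $337.3 − ($208.8) = $128.5.

$128.5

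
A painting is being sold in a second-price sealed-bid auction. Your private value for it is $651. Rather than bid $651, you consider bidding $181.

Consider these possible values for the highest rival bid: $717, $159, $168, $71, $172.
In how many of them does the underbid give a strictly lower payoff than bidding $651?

0

The deviation hurts exactly when the highest competing bid lies strictly between $181 and $651 — underbidding then forfeits a profitable win.
$717: above both → same outcome either way.
$159: below both → same outcome either way.
$168: below both → same outcome either way.
$71: below both → same outcome either way.
$172: below both → same outcome either way.
Count: 0.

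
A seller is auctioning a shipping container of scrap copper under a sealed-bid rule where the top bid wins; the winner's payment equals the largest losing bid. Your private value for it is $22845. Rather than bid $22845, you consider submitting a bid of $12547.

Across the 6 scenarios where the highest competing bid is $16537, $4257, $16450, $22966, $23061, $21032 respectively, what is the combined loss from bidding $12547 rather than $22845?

The deviation costs you only when the competing bid falls strictly between $12547 and $22845; elsewhere both bids give the same outcome.
$16537: truthful payoff $6308, deviation payoff $0 → loss $6308.
$4257: outcomes coincide → loss $0.
$16450: truthful payoff $6395, deviation payoff $0 → loss $6395.
$22966: outcomes coincide → loss $0.
$23061: outcomes coincide → loss $0.
$21032: truthful payoff $1813, deviation payoff $0 → loss $1813.
Total loss = $6308 + $6395 + $1813 = $14516.

$14516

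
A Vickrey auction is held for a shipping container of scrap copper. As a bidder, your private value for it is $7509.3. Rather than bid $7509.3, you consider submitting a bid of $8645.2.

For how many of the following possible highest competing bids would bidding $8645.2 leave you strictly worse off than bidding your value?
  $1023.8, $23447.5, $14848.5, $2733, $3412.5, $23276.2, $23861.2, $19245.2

The deviation hurts exactly when the highest competing bid lies strictly between $7509.3 and $8645.2 — overbidding then wins at a price above your value.
$1023.8: below both → same outcome either way.
$23447.5: above both → same outcome either way.
$14848.5: above both → same outcome either way.
$2733: below both → same outcome either way.
$3412.5: below both → same outcome either way.
$23276.2: above both → same outcome either way.
$23861.2: above both → same outcome either way.
$19245.2: above both → same outcome either way.
Count: 0.

0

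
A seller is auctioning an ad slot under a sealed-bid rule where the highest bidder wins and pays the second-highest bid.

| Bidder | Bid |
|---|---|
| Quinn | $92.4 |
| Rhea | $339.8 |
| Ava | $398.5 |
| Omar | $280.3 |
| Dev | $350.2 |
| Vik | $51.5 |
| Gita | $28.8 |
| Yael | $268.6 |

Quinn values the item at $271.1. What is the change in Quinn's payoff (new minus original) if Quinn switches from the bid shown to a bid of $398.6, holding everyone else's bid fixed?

The highest bid among the other bidders is $398.5; Quinn's bid doesn't change that.
Original bid $92.4: Quinn is not highest (top rival bid is $398.5); payoff $0.
Alternative bid $398.6: Quinn is highest, pays the top rival bid $398.5; payoff $271.1 − $398.5 = −$127.4.
Change in payoff = −$127.4 − ($0) = −$127.4.

−$127.4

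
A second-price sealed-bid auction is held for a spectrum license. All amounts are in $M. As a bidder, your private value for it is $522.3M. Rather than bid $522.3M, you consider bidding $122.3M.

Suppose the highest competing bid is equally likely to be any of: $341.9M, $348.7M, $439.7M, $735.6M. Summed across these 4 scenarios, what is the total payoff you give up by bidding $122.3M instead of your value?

$436.6M

The deviation costs you only when the competing bid falls strictly between $122.3M and $522.3M; elsewhere both bids give the same outcome.
$341.9M: truthful payoff $180.4M, deviation payoff $0M → loss $180.4M.
$348.7M: truthful payoff $173.6M, deviation payoff $0M → loss $173.6M.
$439.7M: truthful payoff $82.6M, deviation payoff $0M → loss $82.6M.
$735.6M: outcomes coincide → loss $0M.
Total loss = $180.4M + $173.6M + $82.6M = $436.6M.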